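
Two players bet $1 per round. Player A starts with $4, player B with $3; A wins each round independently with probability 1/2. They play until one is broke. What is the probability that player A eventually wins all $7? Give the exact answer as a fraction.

With a fair step, P(i) = ½P(i−1) + ½P(i+1) with P(0)=0, P(7)=1 has the linear solution P(i) = i/7.
P(4) = 4/7.

4/7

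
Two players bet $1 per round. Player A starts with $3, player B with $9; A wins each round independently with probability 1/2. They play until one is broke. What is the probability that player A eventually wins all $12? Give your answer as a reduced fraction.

With a fair step, P(i) = ½P(i−1) + ½P(i+1) with P(0)=0, P(12)=1 has the linear solution P(i) = i/12.
P(3) = 3/12 = 1/4.

1/4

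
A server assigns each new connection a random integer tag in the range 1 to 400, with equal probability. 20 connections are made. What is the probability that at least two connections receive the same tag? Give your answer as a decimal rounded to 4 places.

It's easier to compute the probability that all 20 are distinct.
P(all distinct) = 400/400 · 399/400 · ··· · 381/400 ≈ 0.6170.
So the probability of at least one match is 1 − 0.6170 = 0.3830.

0.3830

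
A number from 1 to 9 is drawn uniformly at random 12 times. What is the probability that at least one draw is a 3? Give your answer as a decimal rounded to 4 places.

P(no draw is a 3) = (8/9)^12 ≈ 0.2433.
P(at least one) = 1 − 0.2433 = 0.7567.

0.7567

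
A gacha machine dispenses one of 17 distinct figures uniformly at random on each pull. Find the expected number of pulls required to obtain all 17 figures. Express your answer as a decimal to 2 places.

58.47

After i distinct types are collected, each trial gives a new one with probability (17−i)/17, so the expected wait for the next new type is 17/(17−i).
E = 17/17 + 17/16 + 17/15 + 17/14 + 17/13 + 17/12 + 17/11 + 17/10 + 17/9 + 17/8 + 17/7 + 17/6 + 17/5 + 17/4 + 17/3 + 17/2 + 17/1 = 42142223/720720 ≈ 58.47.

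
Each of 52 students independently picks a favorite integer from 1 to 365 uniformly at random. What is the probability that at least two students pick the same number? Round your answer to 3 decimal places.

0.978

It's easier to compute the probability that all 52 are distinct.
P(all distinct) = 365/365 · 364/365 · ··· · 314/365 ≈ 0.022.
So the probability of at least one match is 1 − 0.022 = 0.978.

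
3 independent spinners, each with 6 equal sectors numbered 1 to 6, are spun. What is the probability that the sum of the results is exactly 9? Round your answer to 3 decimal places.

0.116

There are 6^3 = 216 equally likely outcomes.
The number of ordered 3-tuples from {1,…,6} summing to 9 is 25.
P(sum = 9) = 25/216 ≈ 0.116.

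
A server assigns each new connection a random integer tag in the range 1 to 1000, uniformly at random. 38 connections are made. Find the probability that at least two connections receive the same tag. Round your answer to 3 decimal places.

It's easier to compute the probability that all 38 are distinct.
P(all distinct) = 1000/1000 · 999/1000 · ··· · 963/1000 ≈ 0.491.
So the probability of at least one match is 1 − 0.491 = 0.509.

0.509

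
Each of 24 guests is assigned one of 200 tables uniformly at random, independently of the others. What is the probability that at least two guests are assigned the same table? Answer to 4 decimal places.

It's easier to compute the probability that all 24 are distinct.
P(all distinct) = 200/200 · 199/200 · ··· · 177/200 ≈ 0.2375.
So the probability of at least one match is 1 − 0.2375 = 0.7625.

0.7625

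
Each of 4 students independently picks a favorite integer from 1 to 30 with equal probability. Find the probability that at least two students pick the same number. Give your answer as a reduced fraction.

It's easier to compute the probability that all 4 are distinct.
P(all distinct) = 30/30 · 29/30 · ··· · 27/30 = 203/250.
So the probability of at least one match is 1 − 203/250 = 47/250.

47/250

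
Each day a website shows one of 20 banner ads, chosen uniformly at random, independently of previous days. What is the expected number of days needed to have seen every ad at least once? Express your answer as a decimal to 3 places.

71.955

After i distinct types are collected, each trial gives a new one with probability (20−i)/20, so the expected wait for the next new type is 20/(20−i).
E = 20/20 + 20/19 + 20/18 + 20/17 + 20/16 + 20/15 + 20/14 + 20/13 + 20/12 + 20/11 + 20/10 + 20/9 + 20/8 + 20/7 + 20/6 + 20/5 + 20/4 + 20/3 + 20/2 + 20/1 = 279175675/3879876 ≈ 71.955.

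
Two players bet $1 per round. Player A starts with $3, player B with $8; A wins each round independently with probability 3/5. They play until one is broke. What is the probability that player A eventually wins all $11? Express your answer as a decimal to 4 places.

Let r = q/p = (2/5)/(3/5) = 2/3. The recurrence P(i) = p·P(i+1) + q·P(i−1) with P(0)=0, P(11)=1 gives P(i) = (1 − r^i)/(1 − r^11).
P(3) = (1 − (2/3)^3) / (1 − (2/3)^11) = 124659/175099 ≈ 0.7119.

0.7119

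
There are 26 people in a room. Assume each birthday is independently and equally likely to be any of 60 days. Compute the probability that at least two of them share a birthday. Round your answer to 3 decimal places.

It's easier to compute the probability that all 26 are distinct.
P(all distinct) = 60/60 · 59/60 · ··· · 35/60 ≈ 0.002.
So the probability of at least one match is 1 − 0.002 = 0.998.

0.998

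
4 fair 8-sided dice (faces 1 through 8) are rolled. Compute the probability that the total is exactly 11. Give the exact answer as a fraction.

15/512

There are 8^4 = 4096 equally likely outcomes.
The number of ordered 4-tuples from {1,…,8} summing to 11 is 120.
P(sum = 11) = 120/4096 = 15/512.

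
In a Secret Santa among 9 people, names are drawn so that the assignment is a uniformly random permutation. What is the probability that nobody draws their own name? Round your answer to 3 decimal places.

This is the derangement probability: permutations of 9 with no fixed point.
D(9) = 9! · (1 − 1/1! + 1/2! − ··· + (−1)^9/9!) = 133496.
P = 133496/362880 = 16687/45360 ≈ 0.368.

0.368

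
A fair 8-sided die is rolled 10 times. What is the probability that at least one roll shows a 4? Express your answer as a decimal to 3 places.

P(no roll shows a 4) = (7/8)^10 ≈ 0.263.
P(at least one) = 1 − 0.263 = 0.737.

0.737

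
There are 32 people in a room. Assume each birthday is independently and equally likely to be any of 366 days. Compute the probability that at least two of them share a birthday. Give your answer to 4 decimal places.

It's easier to compute the probability that all 32 are distinct.
P(all distinct) = 366/366 · 365/366 · ··· · 335/366 ≈ 0.2476.
So the probability of at least one match is 1 − 0.2476 = 0.7524.

0.7524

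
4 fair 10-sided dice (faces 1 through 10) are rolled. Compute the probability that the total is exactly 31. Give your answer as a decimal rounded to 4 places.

0.0220

There are 10^4 = 10000 equally likely outcomes.
The number of ordered 4-tuples from {1,…,10} summing to 31 is 220.
P(sum = 31) = 220/10000 = 11/500 ≈ 0.0220.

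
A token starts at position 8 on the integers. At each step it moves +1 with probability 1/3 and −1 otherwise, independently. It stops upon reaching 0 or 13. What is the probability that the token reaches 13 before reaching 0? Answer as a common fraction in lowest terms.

255/8191

Let r = q/p = (2/3)/(1/3) = 2. The recurrence P(i) = p·P(i+1) + q·P(i−1) with P(0)=0, P(13)=1 gives P(i) = (1 − r^i)/(1 − r^13).
P(8) = (1 − (2)^8) / (1 − (2)^13) = 255/8191.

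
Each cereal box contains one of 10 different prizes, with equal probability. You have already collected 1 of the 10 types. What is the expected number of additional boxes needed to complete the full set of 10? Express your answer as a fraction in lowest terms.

7129/252

Starting from 1 distinct type, each trial gives a new one with probability (10−i)/10 when i types are held, so the wait for the next new type is 10/(10−i).
E = 10/9 + 10/8 + 10/7 + 10/6 + 10/5 + 10/4 + 10/3 + 10/2 + 10/1 = 7129/252.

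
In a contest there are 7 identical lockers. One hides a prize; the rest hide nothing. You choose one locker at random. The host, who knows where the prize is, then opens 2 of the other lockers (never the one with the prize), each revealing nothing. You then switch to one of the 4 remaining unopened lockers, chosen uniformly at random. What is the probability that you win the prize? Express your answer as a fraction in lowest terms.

Your original locker holds the prize with probability 1/7, so the other 6 collectively hold it with probability 6/7.
The host can always find 2 empty lockers to open, so the reveals don't change that 6/7; it is now spread over the 4 remaining unopened lockers.
P(win by switching) = (6/7) · (1/4) = 3/14.

3/14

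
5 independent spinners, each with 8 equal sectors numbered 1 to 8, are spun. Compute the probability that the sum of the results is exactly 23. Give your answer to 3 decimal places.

0.075

There are 8^5 = 32768 equally likely outcomes.
The number of ordered 5-tuples from {1,…,8} summing to 23 is 2460.
P(sum = 23) = 2460/32768 = 615/8192 ≈ 0.075.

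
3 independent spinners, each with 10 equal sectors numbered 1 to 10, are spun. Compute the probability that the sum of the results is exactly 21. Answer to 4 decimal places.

0.0550

There are 10^3 = 1000 equally likely outcomes.
The number of ordered 3-tuples from {1,…,10} summing to 21 is 55.
P(sum = 21) = 55/1000 = 11/200 ≈ 0.0550.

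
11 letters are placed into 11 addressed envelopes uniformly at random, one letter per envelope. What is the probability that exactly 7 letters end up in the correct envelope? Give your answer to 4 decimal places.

Choose which 7 of the 11 are fixed: C(11,7) = 330 ways.
The remaining 4 must have no fixed point: D(4) = 9.
P = 330·9/39916800 = 1/13440 ≈ 0.0001.

0.0001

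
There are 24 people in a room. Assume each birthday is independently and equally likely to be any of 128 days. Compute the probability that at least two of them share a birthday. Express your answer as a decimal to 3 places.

0.900

It's easier to compute the probability that all 24 are distinct.
P(all distinct) = 128/128 · 127/128 · ··· · 105/128 ≈ 0.100.
So the probability of at least one match is 1 − 0.100 = 0.900.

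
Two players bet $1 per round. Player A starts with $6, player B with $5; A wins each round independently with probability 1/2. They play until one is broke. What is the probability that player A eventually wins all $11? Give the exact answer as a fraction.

With a fair step, P(i) = ½P(i−1) + ½P(i+1) with P(0)=0, P(11)=1 has the linear solution P(i) = i/11.
P(6) = 6/11.

6/11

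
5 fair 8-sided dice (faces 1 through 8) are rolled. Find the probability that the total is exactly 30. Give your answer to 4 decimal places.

0.0283

There are 8^5 = 32768 equally likely outcomes.
The number of ordered 5-tuples from {1,…,8} summing to 30 is 926.
P(sum = 30) = 926/32768 = 463/16384 ≈ 0.0283.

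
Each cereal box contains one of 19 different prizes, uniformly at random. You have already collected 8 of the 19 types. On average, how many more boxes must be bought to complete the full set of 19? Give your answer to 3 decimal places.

Starting from 8 distinct types, each trial gives a new one with probability (19−i)/19 when i types are held, so the wait for the next new type is 19/(19−i).
E = 19/11 + 19/10 + 19/9 + 19/8 + 19/7 + 19/6 + 19/5 + 19/4 + 19/3 + 19/2 + 19/1 = 1590509/27720 ≈ 57.378.

57.378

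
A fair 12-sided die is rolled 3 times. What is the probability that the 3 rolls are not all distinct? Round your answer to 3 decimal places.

0.236

P(all 3 different) = 12/12 · 11/12 · ··· · 10/12 ≈ 0.764.
P(at least two equal) = 1 − 0.764 = 0.236.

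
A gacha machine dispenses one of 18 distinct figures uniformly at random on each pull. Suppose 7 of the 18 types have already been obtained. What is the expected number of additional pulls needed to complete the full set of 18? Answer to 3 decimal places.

Starting from 7 distinct types, each trial gives a new one with probability (18−i)/18 when i types are held, so the wait for the next new type is 18/(18−i).
E = 18/11 + 18/10 + 18/9 + 18/8 + 18/7 + 18/6 + 18/5 + 18/4 + 18/3 + 18/2 + 18/1 = 83711/1540 ≈ 54.358.

54.358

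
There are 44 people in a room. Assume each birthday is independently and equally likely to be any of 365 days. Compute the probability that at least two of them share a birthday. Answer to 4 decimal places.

0.9329

It's easier to compute the probability that all 44 are distinct.
P(all distinct) = 365/365 · 364/365 · ··· · 322/365 ≈ 0.0671.
So the probability of at least one match is 1 − 0.0671 = 0.9329.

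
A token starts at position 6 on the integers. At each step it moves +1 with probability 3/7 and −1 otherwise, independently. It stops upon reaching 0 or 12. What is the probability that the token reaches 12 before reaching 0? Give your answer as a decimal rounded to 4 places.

Let r = q/p = (4/7)/(3/7) = 4/3. The recurrence P(i) = p·P(i+1) + q·P(i−1) with P(0)=0, P(12)=1 gives P(i) = (1 − r^i)/(1 − r^12).
P(6) = (1 − (4/3)^6) / (1 − (4/3)^12) = 729/4825 ≈ 0.1511.

0.1511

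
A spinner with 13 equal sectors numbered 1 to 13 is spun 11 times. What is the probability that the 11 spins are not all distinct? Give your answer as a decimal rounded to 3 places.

0.998

P(all 11 different) = 13/13 · 12/13 · ··· · 3/13 ≈ 0.002.
P(at least two equal) = 1 − 0.002 = 0.998.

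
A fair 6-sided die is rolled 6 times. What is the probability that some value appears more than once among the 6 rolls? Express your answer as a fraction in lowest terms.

P(all 6 different) = 6/6 · 5/6 · ··· · 1/6 = 5/324.
P(at least two equal) = 1 − 5/324 = 319/324.

319/324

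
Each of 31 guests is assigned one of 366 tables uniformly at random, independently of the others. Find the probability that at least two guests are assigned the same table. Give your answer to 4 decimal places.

0.7295

It's easier to compute the probability that all 31 are distinct.
P(all distinct) = 366/366 · 365/366 · ··· · 336/366 ≈ 0.2705.
So the probability of at least one match is 1 − 0.2705 = 0.7295.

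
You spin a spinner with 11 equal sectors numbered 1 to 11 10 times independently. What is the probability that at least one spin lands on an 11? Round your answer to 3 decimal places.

0.614

P(no spin lands on an 11) = (10/11)^10 ≈ 0.386.
P(at least one) = 1 − 0.386 = 0.614.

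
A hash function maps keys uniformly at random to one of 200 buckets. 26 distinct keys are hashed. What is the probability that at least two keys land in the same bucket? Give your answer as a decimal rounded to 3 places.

0.817

It's easier to compute the probability that all 26 are distinct.
P(all distinct) = 200/200 · 199/200 · ··· · 175/200 ≈ 0.183.
So the probability of at least one match is 1 − 0.183 = 0.817.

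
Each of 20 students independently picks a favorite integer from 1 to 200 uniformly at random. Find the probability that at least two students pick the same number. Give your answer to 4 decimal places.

It's easier to compute the probability that all 20 are distinct.
P(all distinct) = 200/200 · 199/200 · ··· · 181/200 ≈ 0.3744.
So the probability of at least one match is 1 − 0.3744 = 0.6256.

0.6256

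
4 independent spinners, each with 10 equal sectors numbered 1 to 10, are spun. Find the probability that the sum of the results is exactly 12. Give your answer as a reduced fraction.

There are 10^4 = 10000 equally likely outcomes.
The number of ordered 4-tuples from {1,…,10} summing to 12 is 165.
P(sum = 12) = 165/10000 = 33/2000.

33/2000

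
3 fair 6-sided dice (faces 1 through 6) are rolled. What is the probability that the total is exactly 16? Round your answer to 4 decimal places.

There are 6^3 = 216 equally likely outcomes.
The number of ordered 3-tuples from {1,…,6} summing to 16 is 6.
P(sum = 16) = 6/216 = 1/36 ≈ 0.0278.

0.0278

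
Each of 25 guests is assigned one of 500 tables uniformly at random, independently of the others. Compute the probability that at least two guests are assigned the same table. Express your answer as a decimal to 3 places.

0.457

It's easier to compute the probability that all 25 are distinct.
P(all distinct) = 500/500 · 499/500 · ··· · 476/500 ≈ 0.543.
So the probability of at least one match is 1 − 0.543 = 0.457.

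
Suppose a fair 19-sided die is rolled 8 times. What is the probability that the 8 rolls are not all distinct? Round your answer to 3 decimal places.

0.821

P(all 8 different) = 19/19 · 18/19 · ··· · 12/19 ≈ 0.179.
P(at least two equal) = 1 − 0.179 = 0.821.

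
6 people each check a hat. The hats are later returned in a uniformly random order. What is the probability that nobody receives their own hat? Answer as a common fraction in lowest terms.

This is the derangement probability: permutations of 6 with no fixed point.
D(6) = 6! · (1 − 1/1! + 1/2! − ··· + (−1)^6/6!) = 265.
P = 265/720 = 53/144.

53/144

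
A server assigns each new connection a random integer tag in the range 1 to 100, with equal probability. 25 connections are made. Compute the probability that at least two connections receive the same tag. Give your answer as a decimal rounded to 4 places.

It's easier to compute the probability that all 25 are distinct.
P(all distinct) = 100/100 · 99/100 · ··· · 76/100 ≈ 0.0376.
So the probability of at least one match is 1 − 0.0376 = 0.9624.

0.9624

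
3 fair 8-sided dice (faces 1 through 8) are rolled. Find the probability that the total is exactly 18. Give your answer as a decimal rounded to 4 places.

There are 8^3 = 512 equally likely outcomes.
The number of ordered 3-tuples from {1,…,8} summing to 18 is 28.
P(sum = 18) = 28/512 = 7/128 ≈ 0.0547.

0.0547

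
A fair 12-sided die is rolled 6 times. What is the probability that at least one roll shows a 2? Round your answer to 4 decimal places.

0.4067

P(no roll shows a 2) = (11/12)^6 ≈ 0.5933.
P(at least one) = 1 − 0.5933 = 0.4067.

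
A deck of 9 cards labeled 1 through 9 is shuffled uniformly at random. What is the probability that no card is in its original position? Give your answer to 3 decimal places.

0.368

This is the derangement probability: permutations of 9 with no fixed point.
D(9) = 9! · (1 − 1/1! + 1/2! − ··· + (−1)^9/9!) = 133496.
P = 133496/362880 = 16687/45360 ≈ 0.368.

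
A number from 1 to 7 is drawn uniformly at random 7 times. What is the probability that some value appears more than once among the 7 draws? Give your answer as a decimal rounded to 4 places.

P(all 7 different) = 7/7 · 6/7 · ··· · 1/7 ≈ 0.0061.
P(at least two equal) = 1 − 0.0061 = 0.9939.

0.9939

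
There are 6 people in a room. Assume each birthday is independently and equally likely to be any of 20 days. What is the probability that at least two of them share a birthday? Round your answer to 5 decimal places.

0.56395

It's easier to compute the probability that all 6 are distinct.
P(all distinct) = 20/20 · 19/20 · ··· · 15/20 ≈ 0.43605.
So the probability of at least one match is 1 − 0.43605 = 0.56395.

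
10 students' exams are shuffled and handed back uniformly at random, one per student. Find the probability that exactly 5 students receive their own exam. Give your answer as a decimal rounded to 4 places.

Choose which 5 of the 10 are fixed: C(10,5) = 252 ways.
The remaining 5 must have no fixed point: D(5) = 44.
P = 252·44/3628800 = 11/3600 ≈ 0.0031.

0.0031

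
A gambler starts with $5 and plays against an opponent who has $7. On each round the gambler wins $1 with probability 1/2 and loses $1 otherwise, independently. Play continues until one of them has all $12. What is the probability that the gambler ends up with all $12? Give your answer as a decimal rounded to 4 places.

0.4167

With a fair step, P(i) = ½P(i−1) + ½P(i+1) with P(0)=0, P(12)=1 has the linear solution P(i) = i/12.
P(5) = 5/12 ≈ 0.4167.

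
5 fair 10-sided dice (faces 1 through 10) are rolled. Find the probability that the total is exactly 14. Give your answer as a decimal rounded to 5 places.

There are 10^5 = 100000 equally likely outcomes.
The number of ordered 5-tuples from {1,…,10} summing to 14 is 715.
P(sum = 14) = 715/100000 = 143/20000 ≈ 0.00715.

0.00715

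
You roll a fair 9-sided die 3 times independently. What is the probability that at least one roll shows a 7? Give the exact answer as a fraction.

217/729

P(no roll shows a 7) = (8/9)^3 = 512/729.
P(at least one) = 1 − 512/729 = 217/729.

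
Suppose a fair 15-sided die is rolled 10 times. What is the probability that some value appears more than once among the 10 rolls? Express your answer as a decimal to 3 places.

0.981

P(all 10 different) = 15/15 · 14/15 · ··· · 6/15 ≈ 0.019.
P(at least two equal) = 1 − 0.019 = 0.981.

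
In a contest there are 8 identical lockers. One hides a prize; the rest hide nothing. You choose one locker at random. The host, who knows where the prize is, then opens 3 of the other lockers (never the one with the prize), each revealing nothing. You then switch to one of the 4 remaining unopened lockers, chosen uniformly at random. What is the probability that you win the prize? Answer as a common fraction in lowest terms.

7/32

Your original locker holds the prize with probability 1/8, so the other 7 collectively hold it with probability 7/8.
The host can always find 3 empty lockers to open, so the reveals don't change that 7/8; it is now spread over the 4 remaining unopened lockers.
P(win by switching) = (7/8) · (1/4) = 7/32.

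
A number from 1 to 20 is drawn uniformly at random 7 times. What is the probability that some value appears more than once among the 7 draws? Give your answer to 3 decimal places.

P(all 7 different) = 20/20 · 19/20 · ··· · 14/20 ≈ 0.305.
P(at least two equal) = 1 − 0.305 = 0.695.

0.695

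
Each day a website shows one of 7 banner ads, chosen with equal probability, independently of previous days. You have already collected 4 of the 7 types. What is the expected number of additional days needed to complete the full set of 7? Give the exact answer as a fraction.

77/6

Starting from 4 distinct types, each trial gives a new one with probability (7−i)/7 when i types are held, so the wait for the next new type is 7/(7−i).
E = 7/3 + 7/2 + 7/1 = 77/6.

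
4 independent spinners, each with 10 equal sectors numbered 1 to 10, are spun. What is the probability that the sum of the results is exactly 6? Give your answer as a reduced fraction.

There are 10^4 = 10000 equally likely outcomes.
The number of ordered 4-tuples from {1,…,10} summing to 6 is 10.
P(sum = 6) = 10/10000 = 1/1000.

1/1000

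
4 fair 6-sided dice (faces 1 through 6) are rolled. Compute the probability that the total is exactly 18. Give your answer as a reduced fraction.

There are 6^4 = 1296 equally likely outcomes.
The number of ordered 4-tuples from {1,…,6} summing to 18 is 80.
P(sum = 18) = 80/1296 = 5/81.

5/81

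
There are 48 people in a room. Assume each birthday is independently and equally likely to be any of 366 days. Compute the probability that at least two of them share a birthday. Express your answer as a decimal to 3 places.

It's easier to compute the probability that all 48 are distinct.
P(all distinct) = 366/366 · 365/366 · ··· · 319/366 ≈ 0.040.
So the probability of at least one match is 1 − 0.040 = 0.960.

0.960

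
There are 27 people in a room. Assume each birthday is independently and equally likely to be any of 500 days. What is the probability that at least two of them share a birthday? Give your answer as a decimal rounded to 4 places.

It's easier to compute the probability that all 27 are distinct.
P(all distinct) = 500/500 · 499/500 · ··· · 474/500 ≈ 0.4893.
So the probability of at least one match is 1 − 0.4893 = 0.5107.

0.5107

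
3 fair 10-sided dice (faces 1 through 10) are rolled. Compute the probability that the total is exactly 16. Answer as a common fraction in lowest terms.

There are 10^3 = 1000 equally likely outcomes.
The number of ordered 3-tuples from {1,…,10} summing to 16 is 75.
P(sum = 16) = 75/1000 = 3/40.

3/40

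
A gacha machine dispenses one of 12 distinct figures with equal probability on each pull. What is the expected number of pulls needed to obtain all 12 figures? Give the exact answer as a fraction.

86021/2310

After i distinct types are collected, each trial gives a new one with probability (12−i)/12, so the expected wait for the next new type is 12/(12−i).
E = 12/12 + 12/11 + 12/10 + 12/9 + 12/8 + 12/7 + 12/6 + 12/5 + 12/4 + 12/3 + 12/2 + 12/1 = 86021/2310.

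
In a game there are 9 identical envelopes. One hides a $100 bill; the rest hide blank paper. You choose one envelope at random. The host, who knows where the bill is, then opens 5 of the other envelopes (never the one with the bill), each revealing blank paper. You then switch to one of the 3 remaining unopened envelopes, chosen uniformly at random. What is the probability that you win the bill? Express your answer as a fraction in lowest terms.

8/27

Your original envelope holds the bill with probability 1/9, so the other 8 collectively hold it with probability 8/9.
The host can always find 5 empty envelopes to open, so the reveals don't change that 8/9; it is now spread over the 3 remaining unopened envelopes.
P(win by switching) = (8/9) · (1/3) = 8/27.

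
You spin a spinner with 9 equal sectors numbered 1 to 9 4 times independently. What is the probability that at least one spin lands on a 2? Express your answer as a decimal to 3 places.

P(no spin lands on a 2) = (8/9)^4 ≈ 0.624.
P(at least one) = 1 − 0.624 = 0.376.

0.376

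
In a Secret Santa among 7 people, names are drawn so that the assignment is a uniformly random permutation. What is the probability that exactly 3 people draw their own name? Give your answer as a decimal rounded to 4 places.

0.0625

Choose which 3 of the 7 are fixed: C(7,3) = 35 ways.
The remaining 4 must have no fixed point: D(4) = 9.
P = 35·9/5040 = 1/16 ≈ 0.0625.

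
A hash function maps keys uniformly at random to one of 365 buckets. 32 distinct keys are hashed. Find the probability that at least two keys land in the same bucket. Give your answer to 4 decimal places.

0.7533

It's easier to compute the probability that all 32 are distinct.
P(all distinct) = 365/365 · 364/365 · ··· · 334/365 ≈ 0.2467.
So the probability of at least one match is 1 − 0.2467 = 0.7533.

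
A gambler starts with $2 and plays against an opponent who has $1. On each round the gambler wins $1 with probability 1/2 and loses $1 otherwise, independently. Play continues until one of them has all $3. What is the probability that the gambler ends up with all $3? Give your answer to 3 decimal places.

0.667

With a fair step, P(i) = ½P(i−1) + ½P(i+1) with P(0)=0, P(3)=1 has the linear solution P(i) = i/3.
P(2) = 2/3 ≈ 0.667.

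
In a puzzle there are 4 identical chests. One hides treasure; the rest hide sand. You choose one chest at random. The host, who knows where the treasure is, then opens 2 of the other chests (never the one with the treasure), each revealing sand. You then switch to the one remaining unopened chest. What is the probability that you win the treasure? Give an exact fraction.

3/4

Your original chest holds the treasure with probability 1/4, so the other 3 collectively hold it with probability 3/4.
The host can always find 2 empty chests to open, so the reveals don't change that 3/4; it is now spread over the 1 remaining unopened chest.
P(win by switching) = (3/4) · (1/1) = 3/4.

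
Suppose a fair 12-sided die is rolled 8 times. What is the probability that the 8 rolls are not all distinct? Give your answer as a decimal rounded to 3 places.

P(all 8 different) = 12/12 · 11/12 · ··· · 5/12 ≈ 0.046.
P(at least two equal) = 1 − 0.046 = 0.954.

0.954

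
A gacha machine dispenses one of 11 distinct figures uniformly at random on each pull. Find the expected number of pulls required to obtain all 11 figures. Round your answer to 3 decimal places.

33.219

After i distinct types are collected, each trial gives a new one with probability (11−i)/11, so the expected wait for the next new type is 11/(11−i).
E = 11/11 + 11/10 + 11/9 + 11/8 + 11/7 + 11/6 + 11/5 + 11/4 + 11/3 + 11/2 + 11/1 = 83711/2520 ≈ 33.219.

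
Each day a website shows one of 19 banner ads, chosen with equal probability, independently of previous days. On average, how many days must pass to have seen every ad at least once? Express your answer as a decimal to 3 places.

67.407

After i distinct types are collected, each trial gives a new one with probability (19−i)/19, so the expected wait for the next new type is 19/(19−i).
E = 19/19 + 19/18 + 19/17 + 19/16 + 19/15 + 19/14 + 19/13 + 19/12 + 19/11 + 19/10 + 19/9 + 19/8 + 19/7 + 19/6 + 19/5 + 19/4 + 19/3 + 19/2 + 19/1 = 275295799/4084080 ≈ 67.407.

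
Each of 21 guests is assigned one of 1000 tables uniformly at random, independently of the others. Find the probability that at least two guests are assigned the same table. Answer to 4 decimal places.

It's easier to compute the probability that all 21 are distinct.
P(all distinct) = 1000/1000 · 999/1000 · ··· · 980/1000 ≈ 0.8094.
So the probability of at least one match is 1 − 0.8094 = 0.1906.

0.1906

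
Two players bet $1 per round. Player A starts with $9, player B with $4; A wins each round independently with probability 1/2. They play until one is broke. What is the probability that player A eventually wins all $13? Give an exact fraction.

With a fair step, P(i) = ½P(i−1) + ½P(i+1) with P(0)=0, P(13)=1 has the linear solution P(i) = i/13.
P(9) = 9/13.

9/13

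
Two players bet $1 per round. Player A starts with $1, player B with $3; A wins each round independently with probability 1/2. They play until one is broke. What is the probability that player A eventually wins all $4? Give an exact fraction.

1/4

With a fair step, P(i) = ½P(i−1) + ½P(i+1) with P(0)=0, P(4)=1 has the linear solution P(i) = i/4.
P(1) = 1/4.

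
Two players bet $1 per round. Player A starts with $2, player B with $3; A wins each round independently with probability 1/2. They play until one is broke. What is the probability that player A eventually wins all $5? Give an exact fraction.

2/5

With a fair step, P(i) = ½P(i−1) + ½P(i+1) with P(0)=0, P(5)=1 has the linear solution P(i) = i/5.
P(2) = 2/5.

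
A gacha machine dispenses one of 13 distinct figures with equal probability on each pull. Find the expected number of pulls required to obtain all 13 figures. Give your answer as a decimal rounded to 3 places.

After i distinct types are collected, each trial gives a new one with probability (13−i)/13, so the expected wait for the next new type is 13/(13−i).
E = 13/13 + 13/12 + 13/11 + 13/10 + 13/9 + 13/8 + 13/7 + 13/6 + 13/5 + 13/4 + 13/3 + 13/2 + 13/1 = 1145993/27720 ≈ 41.342.

41.342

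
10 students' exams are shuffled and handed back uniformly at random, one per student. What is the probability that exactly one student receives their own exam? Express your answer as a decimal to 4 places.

0.3679

Choose which one is fixed: C(10,1) = 10 ways.
The remaining 9 must have no fixed point: D(9) = 133496.
P = 10·133496/3628800 = 16687/45360 ≈ 0.3679.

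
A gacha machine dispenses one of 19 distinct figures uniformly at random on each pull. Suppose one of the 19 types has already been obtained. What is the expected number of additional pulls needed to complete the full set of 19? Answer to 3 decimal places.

66.407

Starting from 1 distinct type, each trial gives a new one with probability (19−i)/19 when i types are held, so the wait for the next new type is 19/(19−i).
E = 19/18 + 19/17 + 19/16 + 19/15 + 19/14 + 19/13 + 19/12 + 19/11 + 19/10 + 19/9 + 19/8 + 19/7 + 19/6 + 19/5 + 19/4 + 19/3 + 19/2 + 19/1 = 271211719/4084080 ≈ 66.407.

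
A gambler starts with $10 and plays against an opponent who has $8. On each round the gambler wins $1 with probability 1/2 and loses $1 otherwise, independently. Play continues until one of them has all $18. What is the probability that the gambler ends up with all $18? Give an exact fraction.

5/9

With a fair step, P(i) = ½P(i−1) + ½P(i+1) with P(0)=0, P(18)=1 has the linear solution P(i) = i/18.
P(10) = 10/18 = 5/9.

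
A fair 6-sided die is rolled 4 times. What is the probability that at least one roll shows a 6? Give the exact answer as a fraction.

P(no roll shows a 6) = (5/6)^4 = 625/1296.
P(at least one) = 1 − 625/1296 = 671/1296.

671/1296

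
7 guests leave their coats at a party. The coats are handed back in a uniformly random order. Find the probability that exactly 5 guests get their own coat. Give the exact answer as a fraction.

1/240

Choose which 5 of the 7 are fixed: C(7,5) = 21 ways.
The remaining 2 must have no fixed point: D(2) = 1.
P = 21·1/5040 = 1/240.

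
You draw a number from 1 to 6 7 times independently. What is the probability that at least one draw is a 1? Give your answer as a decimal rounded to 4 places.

P(no draw is a 1) = (5/6)^7 ≈ 0.2791.
P(at least one) = 1 − 0.2791 = 0.7209.

0.7209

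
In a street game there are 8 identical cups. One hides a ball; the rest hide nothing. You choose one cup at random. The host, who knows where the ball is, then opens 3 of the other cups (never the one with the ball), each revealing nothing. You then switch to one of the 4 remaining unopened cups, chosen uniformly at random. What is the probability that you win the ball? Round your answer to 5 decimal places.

0.21875

Your original cup holds the ball with probability 1/8, so the other 7 collectively hold it with probability 7/8.
The host can always find 3 empty cups to open, so the reveals don't change that 7/8; it is now spread over the 4 remaining unopened cups.
P(win by switching) = (7/8) · (1/4) = 7/32 ≈ 0.21875.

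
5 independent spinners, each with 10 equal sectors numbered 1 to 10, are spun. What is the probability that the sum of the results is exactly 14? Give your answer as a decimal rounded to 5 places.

There are 10^5 = 100000 equally likely outcomes.
The number of ordered 5-tuples from {1,…,10} summing to 14 is 715.
P(sum = 14) = 715/100000 = 143/20000 ≈ 0.00715.

0.00715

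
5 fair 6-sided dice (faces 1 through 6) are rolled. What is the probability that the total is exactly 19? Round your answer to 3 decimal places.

0.095

There are 6^5 = 7776 equally likely outcomes.
The number of ordered 5-tuples from {1,…,6} summing to 19 is 735.
P(sum = 19) = 735/7776 = 245/2592 ≈ 0.095.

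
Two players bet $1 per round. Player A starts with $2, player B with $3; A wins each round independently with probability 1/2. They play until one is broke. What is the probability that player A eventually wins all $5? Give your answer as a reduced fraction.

2/5

With a fair step, P(i) = ½P(i−1) + ½P(i+1) with P(0)=0, P(5)=1 has the linear solution P(i) = i/5.
P(2) = 2/5.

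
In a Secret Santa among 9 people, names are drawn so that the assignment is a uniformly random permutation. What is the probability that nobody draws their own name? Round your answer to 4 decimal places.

0.3679

This is the derangement probability: permutations of 9 with no fixed point.
D(9) = 9! · (1 − 1/1! + 1/2! − ··· + (−1)^9/9!) = 133496.
P = 133496/362880 = 16687/45360 ≈ 0.3679.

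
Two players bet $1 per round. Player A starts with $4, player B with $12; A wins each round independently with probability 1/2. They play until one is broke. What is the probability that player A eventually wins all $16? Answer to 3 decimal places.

With a fair step, P(i) = ½P(i−1) + ½P(i+1) with P(0)=0, P(16)=1 has the linear solution P(i) = i/16.
P(4) = 4/16 = 1/4 ≈ 0.250.

0.250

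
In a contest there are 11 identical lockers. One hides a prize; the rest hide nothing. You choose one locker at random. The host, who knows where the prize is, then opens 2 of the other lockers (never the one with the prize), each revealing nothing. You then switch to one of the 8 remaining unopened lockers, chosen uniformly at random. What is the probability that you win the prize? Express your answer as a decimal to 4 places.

0.1136

Your original locker holds the prize with probability 1/11, so the other 10 collectively hold it with probability 10/11.
The host can always find 2 empty lockers to open, so the reveals don't change that 10/11; it is now spread over the 8 remaining unopened lockers.
P(win by switching) = (10/11) · (1/8) = 5/44 ≈ 0.1136.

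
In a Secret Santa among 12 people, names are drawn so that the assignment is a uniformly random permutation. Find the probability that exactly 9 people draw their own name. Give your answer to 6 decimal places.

Choose which 9 of the 12 are fixed: C(12,9) = 220 ways.
The remaining 3 must have no fixed point: D(3) = 2.
P = 220·2/479001600 = 1/1088640 ≈ 0.000001.

0.000001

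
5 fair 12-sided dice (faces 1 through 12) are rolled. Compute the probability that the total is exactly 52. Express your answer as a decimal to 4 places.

There are 12^5 = 248832 equally likely outcomes.
The number of ordered 5-tuples from {1,…,12} summing to 52 is 495.
P(sum = 52) = 495/248832 = 55/27648 ≈ 0.0020.

0.0020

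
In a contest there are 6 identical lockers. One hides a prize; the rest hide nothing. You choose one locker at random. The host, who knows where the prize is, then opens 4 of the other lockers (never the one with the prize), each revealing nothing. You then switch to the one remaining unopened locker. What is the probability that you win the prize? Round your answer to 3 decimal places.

0.833

Your original locker holds the prize with probability 1/6, so the other 5 collectively hold it with probability 5/6.
The host can always find 4 empty lockers to open, so the reveals don't change that 5/6; it is now spread over the 1 remaining unopened locker.
P(win by switching) = (5/6) · (1/1) = 5/6 ≈ 0.833.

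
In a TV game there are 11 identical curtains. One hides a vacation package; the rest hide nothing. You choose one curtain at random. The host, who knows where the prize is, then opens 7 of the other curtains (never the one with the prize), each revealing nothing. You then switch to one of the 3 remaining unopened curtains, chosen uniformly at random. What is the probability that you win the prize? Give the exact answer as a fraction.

Your original curtain holds the prize with probability 1/11, so the other 10 collectively hold it with probability 10/11.
The host can always find 7 empty curtains to open, so the reveals don't change that 10/11; it is now spread over the 3 remaining unopened curtains.
P(win by switching) = (10/11) · (1/3) = 10/33.

10/33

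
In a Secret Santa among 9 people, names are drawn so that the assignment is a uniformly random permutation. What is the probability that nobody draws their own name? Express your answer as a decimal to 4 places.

0.3679

This is the derangement probability: permutations of 9 with no fixed point.
D(9) = 9! · (1 − 1/1! + 1/2! − ··· + (−1)^9/9!) = 133496.
P = 133496/362880 = 16687/45360 ≈ 0.3679.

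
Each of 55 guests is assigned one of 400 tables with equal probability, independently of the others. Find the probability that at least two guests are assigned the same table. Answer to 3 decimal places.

0.980

It's easier to compute the probability that all 55 are distinct.
P(all distinct) = 400/400 · 399/400 · ··· · 346/400 ≈ 0.020.
So the probability of at least one match is 1 − 0.020 = 0.980.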